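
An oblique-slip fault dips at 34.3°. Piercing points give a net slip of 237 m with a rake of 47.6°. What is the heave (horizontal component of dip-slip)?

dip-slip = net slip × sin(rake) = 237 m × sin(47.6°) = 175 m
heave = dip-slip × cos(dip) = 175 × cos(34.3°) = 145 m

145 m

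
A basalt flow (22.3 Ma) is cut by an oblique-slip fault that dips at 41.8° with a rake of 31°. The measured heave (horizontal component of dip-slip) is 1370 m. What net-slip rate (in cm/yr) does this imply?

0.0160 cm/yr

dip-slip = heave / cos(dip) = 1370 / cos(41.8°) = 1838 m
net slip = dip-slip / sin(rake) = 1838 / sin(31°) = 3568 m
rate = 3568 m / 22.3 Ma = 0.000160 m/yr = 0.0160 cm/yr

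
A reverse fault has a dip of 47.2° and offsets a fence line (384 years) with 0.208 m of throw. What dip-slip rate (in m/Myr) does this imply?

738 m/Myr

dip-slip = throw / sin(dip) = 0.208 m / sin(47.2°) = 0.2835 m
rate = 0.2835 m / 384 years = 0.000738 m/yr = 738 m/Myr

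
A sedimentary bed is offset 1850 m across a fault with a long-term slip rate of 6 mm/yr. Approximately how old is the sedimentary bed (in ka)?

308 ka

age = offset / rate = 1850 m / (6 mm/yr) = 308000 yr = 308 ka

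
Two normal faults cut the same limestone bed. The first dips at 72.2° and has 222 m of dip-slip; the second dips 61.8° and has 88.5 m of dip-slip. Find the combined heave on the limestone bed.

heave_A = 222 × cos(72.2°) = 67.86 m
heave_B = 88.5 × cos(61.8°) = 41.82 m
total = 67.86 + 41.82 = 110 m

110 m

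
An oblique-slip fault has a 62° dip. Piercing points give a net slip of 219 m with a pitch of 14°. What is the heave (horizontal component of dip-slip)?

24.9 m

dip-slip = net slip × sin(rake) = 219 m × sin(14°) = 52.98 m
heave = dip-slip × cos(dip) = 52.98 × cos(62°) = 24.9 m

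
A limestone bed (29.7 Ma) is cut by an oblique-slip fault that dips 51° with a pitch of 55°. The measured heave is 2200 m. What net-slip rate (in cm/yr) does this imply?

0.0144 cm/yr

dip-slip = heave / cos(dip) = 2200 / cos(51°) = 3496 m
net slip = dip-slip / sin(rake) = 3496 / sin(55°) = 4268 m
rate = 4268 m / 29.7 Ma = 0.000144 m/yr = 0.0144 cm/yr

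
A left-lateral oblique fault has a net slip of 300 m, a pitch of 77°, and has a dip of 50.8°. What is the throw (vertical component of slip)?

227 m

dip-slip = net slip × sin(rake) = 300 m × sin(77°) = 292.3 m
throw = dip-slip × sin(dip) = 292.3 × sin(50.8°) = 227 m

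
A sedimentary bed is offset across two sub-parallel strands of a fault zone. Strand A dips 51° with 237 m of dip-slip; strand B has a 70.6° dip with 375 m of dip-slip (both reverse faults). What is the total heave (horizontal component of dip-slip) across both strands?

heave_A = 237 × cos(51°) = 149.1 m
heave_B = 375 × cos(70.6°) = 124.6 m
total = 149.1 + 124.6 = 274 m

274 m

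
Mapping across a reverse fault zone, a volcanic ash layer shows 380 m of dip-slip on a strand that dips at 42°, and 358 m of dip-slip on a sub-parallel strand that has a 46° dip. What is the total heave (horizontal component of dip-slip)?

531 m

heave_A = 380 × cos(42°) = 282.4 m
heave_B = 358 × cos(46°) = 248.7 m
total = 282.4 + 248.7 = 531 m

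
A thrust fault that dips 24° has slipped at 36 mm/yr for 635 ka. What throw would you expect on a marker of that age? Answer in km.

9.30 km

dip-slip = rate × time = 36 mm/yr × 635 ka = 22860 m
throw = dip-slip × sin(dip) = 22860 × sin(24°) = 9300 m = 9.30 km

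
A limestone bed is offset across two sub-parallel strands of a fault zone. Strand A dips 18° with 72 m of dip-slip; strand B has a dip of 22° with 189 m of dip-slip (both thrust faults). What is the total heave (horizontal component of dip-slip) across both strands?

heave_A = 72 × cos(18°) = 68.48 m
heave_B = 189 × cos(22°) = 175.2 m
total = 68.48 + 175.2 = 244 m

244 m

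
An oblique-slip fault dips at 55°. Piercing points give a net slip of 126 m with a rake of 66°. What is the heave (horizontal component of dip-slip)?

dip-slip = net slip × sin(rake) = 126 m × sin(66°) = 115.1 m
heave = dip-slip × cos(dip) = 115.1 × cos(55°) = 66 m

66 m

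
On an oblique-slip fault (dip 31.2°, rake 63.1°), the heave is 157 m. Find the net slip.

206 m

dip-slip = heave / cos(dip) = 157 / cos(31.2°) = 183.5 m
net slip = dip-slip / sin(rake) = 183.5 / sin(63.1°) = 206 m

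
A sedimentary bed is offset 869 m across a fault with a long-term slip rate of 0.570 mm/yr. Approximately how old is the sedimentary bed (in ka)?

1520 ka

age = offset / rate = 869 m / (0.570 mm/yr) = 1.52e+06 yr = 1520 ka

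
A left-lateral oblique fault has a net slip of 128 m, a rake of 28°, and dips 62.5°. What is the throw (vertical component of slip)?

dip-slip = net slip × sin(rake) = 128 m × sin(28°) = 60.09 m
throw = dip-slip × sin(dip) = 60.09 × sin(62.5°) = 53.3 m

53.3 m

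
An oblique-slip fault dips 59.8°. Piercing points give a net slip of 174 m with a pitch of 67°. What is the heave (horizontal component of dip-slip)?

80.6 m

dip-slip = net slip × sin(rake) = 174 m × sin(67°) = 160.2 m
heave = dip-slip × cos(dip) = 160.2 × cos(59.8°) = 80.6 m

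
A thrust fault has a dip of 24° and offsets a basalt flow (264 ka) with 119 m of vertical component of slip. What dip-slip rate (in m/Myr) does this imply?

dip-slip = throw / sin(dip) = 119 m / sin(24°) = 292.6 m
rate = 292.6 m / 264 ka = 0.00111 m/yr = 1110 m/Myr

1110 m/Myr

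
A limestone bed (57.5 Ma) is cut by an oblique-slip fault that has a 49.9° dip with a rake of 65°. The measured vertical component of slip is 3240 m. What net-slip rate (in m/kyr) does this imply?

0.0813 m/kyr

dip-slip = throw / sin(dip) = 3240 / sin(49.9°) = 4236 m
net slip = dip-slip / sin(rake) = 4236 / sin(65°) = 4674 m
rate = 4674 m / 57.5 Ma = 0.0000813 m/yr = 0.0813 m/kyr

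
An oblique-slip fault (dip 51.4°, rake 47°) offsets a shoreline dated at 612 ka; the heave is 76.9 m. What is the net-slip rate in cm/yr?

dip-slip = heave / cos(dip) = 76.9 / cos(51.4°) = 123.3 m
net slip = dip-slip / sin(rake) = 123.3 / sin(47°) = 168.5 m
rate = 168.5 m / 612 ka = 0.000275 m/yr = 0.0275 cm/yr

0.0275 cm/yr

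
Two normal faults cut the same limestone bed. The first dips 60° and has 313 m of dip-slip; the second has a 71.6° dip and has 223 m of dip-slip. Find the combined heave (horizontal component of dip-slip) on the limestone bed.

227 m

heave_A = 313 × cos(60°) = 156.5 m
heave_B = 223 × cos(71.6°) = 70.39 m
total = 156.5 + 70.39 = 227 m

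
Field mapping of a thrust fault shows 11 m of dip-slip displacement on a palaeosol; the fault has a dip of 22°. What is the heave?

heave = dip-slip × cos(dip) = 11 m × cos(22°) = 10.2 m

10.2 m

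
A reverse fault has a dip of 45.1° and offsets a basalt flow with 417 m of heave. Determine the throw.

throw = heave × tan(dip) = 417 × tan(45.1°) = 418 m

418 m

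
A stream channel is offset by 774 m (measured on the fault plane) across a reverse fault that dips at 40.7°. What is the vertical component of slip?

505 m

throw = dip-slip × sin(dip) = 774 m × sin(40.7°) = 505 m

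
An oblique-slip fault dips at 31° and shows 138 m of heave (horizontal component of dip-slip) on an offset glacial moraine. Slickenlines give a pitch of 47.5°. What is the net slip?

dip-slip = heave / cos(dip) = 138 / cos(31°) = 161 m
net slip = dip-slip / sin(rake) = 161 / sin(47.5°) = 218 m

218 m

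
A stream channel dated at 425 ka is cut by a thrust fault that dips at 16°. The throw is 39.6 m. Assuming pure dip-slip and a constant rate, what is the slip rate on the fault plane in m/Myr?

dip-slip = throw / sin(dip) = 39.6 m / sin(16°) = 143.7 m
rate = 143.7 m / 425 ka = 0.000338 m/yr = 338 m/Myr

338 m/Myr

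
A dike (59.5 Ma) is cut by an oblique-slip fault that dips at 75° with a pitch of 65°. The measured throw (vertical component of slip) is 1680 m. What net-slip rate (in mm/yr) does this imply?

0.0323 mm/yr

dip-slip = throw / sin(dip) = 1680 / sin(75°) = 1739 m
net slip = dip-slip / sin(rake) = 1739 / sin(65°) = 1919 m
rate = 1919 m / 59.5 Ma = 0.0000323 m/yr = 0.0323 mm/yr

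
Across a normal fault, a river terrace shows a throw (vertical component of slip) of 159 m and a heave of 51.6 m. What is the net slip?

167 m

net slip = √(throw² + heave²) = √(159² + 51.6²) = 167 m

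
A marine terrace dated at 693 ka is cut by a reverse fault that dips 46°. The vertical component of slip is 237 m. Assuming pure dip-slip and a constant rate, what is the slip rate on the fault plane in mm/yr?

dip-slip = throw / sin(dip) = 237 m / sin(46°) = 329.5 m
rate = 329.5 m / 693 ka = 0.000475 m/yr = 0.475 mm/yr

0.475 mm/yr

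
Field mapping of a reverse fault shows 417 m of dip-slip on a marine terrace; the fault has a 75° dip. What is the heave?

heave = dip-slip × cos(dip) = 417 m × cos(75°) = 108 m

108 m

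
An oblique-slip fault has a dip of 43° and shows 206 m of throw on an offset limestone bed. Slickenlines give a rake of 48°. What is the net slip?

dip-slip = throw / sin(dip) = 206 / sin(43°) = 302.1 m
net slip = dip-slip / sin(rake) = 302.1 / sin(48°) = 406 m

406 m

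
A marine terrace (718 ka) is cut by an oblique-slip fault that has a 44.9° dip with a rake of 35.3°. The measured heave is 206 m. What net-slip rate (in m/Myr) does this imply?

701 m/Myr

dip-slip = heave / cos(dip) = 206 / cos(44.9°) = 290.8 m
net slip = dip-slip / sin(rake) = 290.8 / sin(35.3°) = 503.3 m
rate = 503.3 m / 718 ka = 0.000701 m/yr = 701 m/Myr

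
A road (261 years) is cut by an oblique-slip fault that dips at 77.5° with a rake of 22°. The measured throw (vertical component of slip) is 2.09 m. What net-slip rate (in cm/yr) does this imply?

dip-slip = throw / sin(dip) = 2.09 / sin(77.5°) = 2.141 m
net slip = dip-slip / sin(rake) = 2.141 / sin(22°) = 5.715 m
rate = 5.715 m / 261 years = 0.0219 m/yr = 2.19 cm/yr

2.19 cm/yr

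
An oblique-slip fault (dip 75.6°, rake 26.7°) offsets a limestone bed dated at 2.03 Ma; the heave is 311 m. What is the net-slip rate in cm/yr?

0.137 cm/yr

dip-slip = heave / cos(dip) = 311 / cos(75.6°) = 1251 m
net slip = dip-slip / sin(rake) = 1251 / sin(26.7°) = 2783 m
rate = 2783 m / 2.03 Ma = 0.00137 m/yr = 0.137 cm/yr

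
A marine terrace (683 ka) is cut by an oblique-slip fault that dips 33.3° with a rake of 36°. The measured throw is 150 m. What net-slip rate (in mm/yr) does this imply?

dip-slip = throw / sin(dip) = 150 / sin(33.3°) = 273.2 m
net slip = dip-slip / sin(rake) = 273.2 / sin(36°) = 464.8 m
rate = 464.8 m / 683 ka = 0.000681 m/yr = 0.681 mm/yr

0.681 mm/yr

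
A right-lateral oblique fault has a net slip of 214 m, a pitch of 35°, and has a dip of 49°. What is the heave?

80.5 m

dip-slip = net slip × sin(rake) = 214 m × sin(35°) = 122.7 m
heave = dip-slip × cos(dip) = 122.7 × cos(49°) = 80.5 m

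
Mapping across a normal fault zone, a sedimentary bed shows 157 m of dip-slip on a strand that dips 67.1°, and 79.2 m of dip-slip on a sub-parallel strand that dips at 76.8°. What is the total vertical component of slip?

throw_A = 157 × sin(67.1°) = 144.6 m
throw_B = 79.2 × sin(76.8°) = 77.11 m
total = 144.6 + 77.11 = 222 m

222 m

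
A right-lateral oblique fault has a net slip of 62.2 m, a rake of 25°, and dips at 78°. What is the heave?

dip-slip = net slip × sin(rake) = 62.2 m × sin(25°) = 26.29 m
heave = dip-slip × cos(dip) = 26.29 × cos(78°) = 5.47 m

5.47 m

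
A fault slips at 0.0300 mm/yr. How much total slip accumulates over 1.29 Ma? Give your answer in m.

slip = rate × time = 0.0300 mm/yr × 1.29 Ma = 38.7 m

38.7 m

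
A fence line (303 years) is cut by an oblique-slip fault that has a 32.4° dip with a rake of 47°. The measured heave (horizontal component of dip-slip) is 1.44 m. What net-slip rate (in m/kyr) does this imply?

7.70 m/kyr

dip-slip = heave / cos(dip) = 1.44 / cos(32.4°) = 1.705 m
net slip = dip-slip / sin(rake) = 1.705 / sin(47°) = 2.332 m
rate = 2.332 m / 303 years = 0.00770 m/yr = 7.70 m/kyr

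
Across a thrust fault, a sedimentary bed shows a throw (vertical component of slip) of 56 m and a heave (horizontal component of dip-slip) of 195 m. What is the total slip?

203 m

net slip = √(throw² + heave²) = √(56² + 195²) = 203 m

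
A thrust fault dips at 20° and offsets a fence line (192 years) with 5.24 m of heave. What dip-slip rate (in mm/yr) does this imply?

29 mm/yr

dip-slip = heave / cos(dip) = 5.24 m / cos(20°) = 5.576 m
rate = 5.576 m / 192 years = 0.0290 m/yr = 29 mm/yr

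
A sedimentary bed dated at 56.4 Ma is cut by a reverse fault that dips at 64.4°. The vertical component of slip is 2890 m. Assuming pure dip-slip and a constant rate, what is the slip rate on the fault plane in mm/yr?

0.0568 mm/yr

dip-slip = throw / sin(dip) = 2890 m / sin(64.4°) = 3205 m
rate = 3205 m / 56.4 Ma = 0.0000568 m/yr = 0.0568 mm/yr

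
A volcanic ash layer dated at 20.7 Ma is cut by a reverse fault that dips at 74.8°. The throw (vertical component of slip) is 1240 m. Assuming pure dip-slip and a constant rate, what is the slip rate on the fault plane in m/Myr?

62.1 m/Myr

dip-slip = throw / sin(dip) = 1240 m / sin(74.8°) = 1285 m
rate = 1285 m / 20.7 Ma = 0.0000621 m/yr = 62.1 m/Myr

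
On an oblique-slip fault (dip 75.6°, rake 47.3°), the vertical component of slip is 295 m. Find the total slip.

414 m

dip-slip = throw / sin(dip) = 295 / sin(75.6°) = 304.6 m
net slip = dip-slip / sin(rake) = 304.6 / sin(47.3°) = 414 m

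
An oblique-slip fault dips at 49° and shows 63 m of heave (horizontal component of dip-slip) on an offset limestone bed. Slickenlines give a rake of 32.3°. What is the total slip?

dip-slip = heave / cos(dip) = 63 / cos(49°) = 96.03 m
net slip = dip-slip / sin(rake) = 96.03 / sin(32.3°) = 180 m

180 m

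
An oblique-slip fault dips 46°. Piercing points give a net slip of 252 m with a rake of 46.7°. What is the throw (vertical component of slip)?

132 m

dip-slip = net slip × sin(rake) = 252 m × sin(46.7°) = 183.4 m
throw = dip-slip × sin(dip) = 183.4 × sin(46°) = 132 m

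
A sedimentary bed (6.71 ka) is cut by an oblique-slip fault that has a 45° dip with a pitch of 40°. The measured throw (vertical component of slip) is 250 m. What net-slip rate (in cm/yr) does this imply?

8.20 cm/yr

dip-slip = throw / sin(dip) = 250 / sin(45°) = 353.6 m
net slip = dip-slip / sin(rake) = 353.6 / sin(40°) = 550 m
rate = 550 m / 6.71 ka = 0.0820 m/yr = 8.20 cm/yr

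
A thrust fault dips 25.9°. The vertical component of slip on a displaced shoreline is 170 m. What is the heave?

350 m

heave = throw / tan(dip) = 170 / tan(25.9°) = 350 m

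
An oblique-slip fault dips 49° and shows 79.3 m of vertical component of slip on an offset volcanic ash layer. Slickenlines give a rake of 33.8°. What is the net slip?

dip-slip = throw / sin(dip) = 79.3 / sin(49°) = 105.1 m
net slip = dip-slip / sin(rake) = 105.1 / sin(33.8°) = 189 m

189 m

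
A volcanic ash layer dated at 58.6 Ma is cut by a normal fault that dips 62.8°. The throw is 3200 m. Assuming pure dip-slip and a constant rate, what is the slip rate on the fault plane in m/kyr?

0.0614 m/kyr

dip-slip = throw / sin(dip) = 3200 m / sin(62.8°) = 3598 m
rate = 3598 m / 58.6 Ma = 0.0000614 m/yr = 0.0614 m/kyr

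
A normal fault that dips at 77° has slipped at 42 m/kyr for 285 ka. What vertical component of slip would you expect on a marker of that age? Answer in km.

11.7 km

dip-slip = rate × time = 42 m/kyr × 285 ka = 11970 m
throw = dip-slip × sin(dip) = 11970 × sin(77°) = 11700 m = 11.7 km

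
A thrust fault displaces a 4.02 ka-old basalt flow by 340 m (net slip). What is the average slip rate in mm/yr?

rate = 340 m / 4.02 ka = 0.0846 m/yr = 84.6 mm/yr

84.6 mm/yr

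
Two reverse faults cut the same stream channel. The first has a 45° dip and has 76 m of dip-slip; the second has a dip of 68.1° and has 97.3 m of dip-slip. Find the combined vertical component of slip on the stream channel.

144 m

throw_A = 76 × sin(45°) = 53.74 m
throw_B = 97.3 × sin(68.1°) = 90.28 m
total = 53.74 + 90.28 = 144 m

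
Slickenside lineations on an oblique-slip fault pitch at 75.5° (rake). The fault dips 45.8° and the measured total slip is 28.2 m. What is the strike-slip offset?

7.06 m

strike-slip = net slip × cos(rake) = 28.2 m × cos(75.5°) = 7.06 m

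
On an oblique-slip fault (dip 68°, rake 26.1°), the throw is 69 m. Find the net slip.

dip-slip = throw / sin(dip) = 69 / sin(68°) = 74.42 m
net slip = dip-slip / sin(rake) = 74.42 / sin(26.1°) = 169 m

169 m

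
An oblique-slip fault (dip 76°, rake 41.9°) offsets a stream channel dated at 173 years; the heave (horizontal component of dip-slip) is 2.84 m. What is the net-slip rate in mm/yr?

dip-slip = heave / cos(dip) = 2.84 / cos(76°) = 11.74 m
net slip = dip-slip / sin(rake) = 11.74 / sin(41.9°) = 17.58 m
rate = 17.58 m / 173 years = 0.102 m/yr = 102 mm/yr

102 mm/yr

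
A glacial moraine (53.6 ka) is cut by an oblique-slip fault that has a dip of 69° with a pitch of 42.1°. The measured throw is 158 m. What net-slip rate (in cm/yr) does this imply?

dip-slip = throw / sin(dip) = 158 / sin(69°) = 169.2 m
net slip = dip-slip / sin(rake) = 169.2 / sin(42.1°) = 252.4 m
rate = 252.4 m / 53.6 ka = 0.00471 m/yr = 0.471 cm/yr

0.471 cm/yr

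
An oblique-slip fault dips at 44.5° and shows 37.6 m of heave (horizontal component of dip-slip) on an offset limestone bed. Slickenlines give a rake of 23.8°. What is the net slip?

dip-slip = heave / cos(dip) = 37.6 / cos(44.5°) = 52.72 m
net slip = dip-slip / sin(rake) = 52.72 / sin(23.8°) = 131 m

131 m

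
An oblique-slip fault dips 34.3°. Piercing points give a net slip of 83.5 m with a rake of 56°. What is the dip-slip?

69.2 m

dip-slip = net slip × sin(rake) = 83.5 m × sin(56°) = 69.2 m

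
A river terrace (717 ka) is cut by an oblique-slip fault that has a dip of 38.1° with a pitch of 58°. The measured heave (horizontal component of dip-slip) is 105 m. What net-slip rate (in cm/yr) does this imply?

0.0219 cm/yr

dip-slip = heave / cos(dip) = 105 / cos(38.1°) = 133.4 m
net slip = dip-slip / sin(rake) = 133.4 / sin(58°) = 157.3 m
rate = 157.3 m / 717 ka = 0.000219 m/yr = 0.0219 cm/yr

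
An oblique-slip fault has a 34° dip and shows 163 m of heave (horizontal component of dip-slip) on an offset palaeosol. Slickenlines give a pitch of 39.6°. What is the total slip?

308 m

dip-slip = heave / cos(dip) = 163 / cos(34°) = 196.6 m
net slip = dip-slip / sin(rake) = 196.6 / sin(39.6°) = 308 m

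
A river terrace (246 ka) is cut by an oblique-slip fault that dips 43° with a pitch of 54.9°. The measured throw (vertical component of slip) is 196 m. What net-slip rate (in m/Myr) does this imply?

1430 m/Myr

dip-slip = throw / sin(dip) = 196 / sin(43°) = 287.4 m
net slip = dip-slip / sin(rake) = 287.4 / sin(54.9°) = 351.3 m
rate = 351.3 m / 246 ka = 0.00143 m/yr = 1430 m/Myr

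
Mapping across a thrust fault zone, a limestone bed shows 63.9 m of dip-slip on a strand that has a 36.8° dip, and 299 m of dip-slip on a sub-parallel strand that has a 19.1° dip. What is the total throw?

throw_A = 63.9 × sin(36.8°) = 38.28 m
throw_B = 299 × sin(19.1°) = 97.84 m
total = 38.28 + 97.84 = 136 m

136 m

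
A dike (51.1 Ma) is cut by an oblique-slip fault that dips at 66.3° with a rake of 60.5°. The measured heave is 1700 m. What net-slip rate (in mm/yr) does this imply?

0.0951 mm/yr

dip-slip = heave / cos(dip) = 1700 / cos(66.3°) = 4229 m
net slip = dip-slip / sin(rake) = 4229 / sin(60.5°) = 4859 m
rate = 4859 m / 51.1 Ma = 0.0000951 m/yr = 0.0951 mm/yr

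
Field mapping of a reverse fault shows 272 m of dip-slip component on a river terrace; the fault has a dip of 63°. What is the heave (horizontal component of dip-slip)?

heave = dip-slip × cos(dip) = 272 m × cos(63°) = 123 m

123 m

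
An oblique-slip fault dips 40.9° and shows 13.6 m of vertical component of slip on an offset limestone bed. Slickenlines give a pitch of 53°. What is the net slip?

26 m

dip-slip = throw / sin(dip) = 13.6 / sin(40.9°) = 20.77 m
net slip = dip-slip / sin(rake) = 20.77 / sin(53°) = 26 m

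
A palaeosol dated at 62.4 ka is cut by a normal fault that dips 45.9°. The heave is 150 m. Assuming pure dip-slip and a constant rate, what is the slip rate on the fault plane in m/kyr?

3.45 m/kyr

dip-slip = heave / cos(dip) = 150 m / cos(45.9°) = 215.5 m
rate = 215.5 m / 62.4 ka = 0.00345 m/yr = 3.45 m/kyr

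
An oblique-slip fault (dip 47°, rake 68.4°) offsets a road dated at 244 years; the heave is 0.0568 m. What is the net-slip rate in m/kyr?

dip-slip = heave / cos(dip) = 0.0568 / cos(47°) = 0.08328 m
net slip = dip-slip / sin(rake) = 0.08328 / sin(68.4°) = 0.08957 m
rate = 0.08957 m / 244 years = 0.000367 m/yr = 0.367 m/kyr

0.367 m/kyr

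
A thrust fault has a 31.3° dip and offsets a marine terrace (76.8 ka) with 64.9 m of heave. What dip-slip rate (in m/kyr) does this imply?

dip-slip = heave / cos(dip) = 64.9 m / cos(31.3°) = 75.95 m
rate = 75.95 m / 76.8 ka = 0.000989 m/yr = 0.989 m/kyr

0.989 m/kyr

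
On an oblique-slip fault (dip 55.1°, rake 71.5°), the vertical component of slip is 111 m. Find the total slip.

dip-slip = throw / sin(dip) = 111 / sin(55.1°) = 135.3 m
net slip = dip-slip / sin(rake) = 135.3 / sin(71.5°) = 143 m

143 m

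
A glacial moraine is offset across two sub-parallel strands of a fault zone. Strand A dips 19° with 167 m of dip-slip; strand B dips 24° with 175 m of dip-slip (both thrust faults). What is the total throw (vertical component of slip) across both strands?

throw_A = 167 × sin(19°) = 54.37 m
throw_B = 175 × sin(24°) = 71.18 m
total = 54.37 + 71.18 = 126 m

126 m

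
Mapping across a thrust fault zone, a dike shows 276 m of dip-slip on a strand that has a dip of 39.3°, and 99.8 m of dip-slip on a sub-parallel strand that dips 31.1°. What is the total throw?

throw_A = 276 × sin(39.3°) = 174.8 m
throw_B = 99.8 × sin(31.1°) = 51.55 m
total = 174.8 + 51.55 = 226 m

226 m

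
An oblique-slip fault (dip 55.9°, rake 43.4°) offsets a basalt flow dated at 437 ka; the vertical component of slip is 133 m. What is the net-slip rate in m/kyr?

0.535 m/kyr

dip-slip = throw / sin(dip) = 133 / sin(55.9°) = 160.6 m
net slip = dip-slip / sin(rake) = 160.6 / sin(43.4°) = 233.8 m
rate = 233.8 m / 437 ka = 0.000535 m/yr = 0.535 m/kyr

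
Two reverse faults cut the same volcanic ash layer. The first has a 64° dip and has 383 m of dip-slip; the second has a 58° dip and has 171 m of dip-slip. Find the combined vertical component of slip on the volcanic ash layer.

489 m

throw_A = 383 × sin(64°) = 344.2 m
throw_B = 171 × sin(58°) = 145 m
total = 344.2 + 145 = 489 m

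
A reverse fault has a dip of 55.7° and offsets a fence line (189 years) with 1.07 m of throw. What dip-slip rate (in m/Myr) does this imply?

6850 m/Myr

dip-slip = throw / sin(dip) = 1.07 m / sin(55.7°) = 1.295 m
rate = 1.295 m / 189 years = 0.00685 m/yr = 6850 m/Myr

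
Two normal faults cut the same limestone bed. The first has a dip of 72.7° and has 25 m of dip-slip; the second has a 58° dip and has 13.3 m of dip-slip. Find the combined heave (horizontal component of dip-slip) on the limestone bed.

14.5 m

heave_A = 25 × cos(72.7°) = 7.434 m
heave_B = 13.3 × cos(58°) = 7.048 m
total = 7.434 + 7.048 = 14.5 m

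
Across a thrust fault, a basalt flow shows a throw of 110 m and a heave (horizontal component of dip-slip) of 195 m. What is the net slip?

net slip = √(throw² + heave²) = √(110² + 195²) = 224 m

224 m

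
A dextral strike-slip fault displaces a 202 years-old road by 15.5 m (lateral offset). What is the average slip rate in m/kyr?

76.7 m/kyr

rate = 15.5 m / 202 years = 0.0767 m/yr = 76.7 m/kyr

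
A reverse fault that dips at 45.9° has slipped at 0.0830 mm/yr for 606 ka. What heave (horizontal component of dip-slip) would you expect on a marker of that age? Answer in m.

35 m

dip-slip = rate × time = 0.0830 mm/yr × 606 ka = 50.30 m
heave = dip-slip × cos(dip) = 50.30 × cos(45.9°) = 35 m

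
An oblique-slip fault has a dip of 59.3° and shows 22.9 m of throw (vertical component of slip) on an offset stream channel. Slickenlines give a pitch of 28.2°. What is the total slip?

dip-slip = throw / sin(dip) = 22.9 / sin(59.3°) = 26.63 m
net slip = dip-slip / sin(rake) = 26.63 / sin(28.2°) = 56.4 m

56.4 m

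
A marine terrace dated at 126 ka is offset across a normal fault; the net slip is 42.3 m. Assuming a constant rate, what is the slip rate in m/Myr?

rate = 42.3 m / 126 ka = 0.000336 m/yr = 336 m/Myr

336 m/Myr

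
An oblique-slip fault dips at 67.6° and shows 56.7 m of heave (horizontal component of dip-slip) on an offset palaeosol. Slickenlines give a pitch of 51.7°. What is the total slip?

dip-slip = heave / cos(dip) = 56.7 / cos(67.6°) = 148.8 m
net slip = dip-slip / sin(rake) = 148.8 / sin(51.7°) = 190 m

190 m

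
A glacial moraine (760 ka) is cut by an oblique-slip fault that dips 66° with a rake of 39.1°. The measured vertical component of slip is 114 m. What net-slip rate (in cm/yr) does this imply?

dip-slip = throw / sin(dip) = 114 / sin(66°) = 124.8 m
net slip = dip-slip / sin(rake) = 124.8 / sin(39.1°) = 197.9 m
rate = 197.9 m / 760 ka = 0.000260 m/yr = 0.0260 cm/yr

0.0260 cm/yr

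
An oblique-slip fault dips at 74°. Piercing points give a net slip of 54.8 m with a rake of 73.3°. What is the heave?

dip-slip = net slip × sin(rake) = 54.8 m × sin(73.3°) = 52.49 m
heave = dip-slip × cos(dip) = 52.49 × cos(74°) = 14.5 m

14.5 m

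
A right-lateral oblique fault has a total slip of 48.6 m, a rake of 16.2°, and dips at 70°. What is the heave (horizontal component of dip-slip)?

4.64 m

dip-slip = net slip × sin(rake) = 48.6 m × sin(16.2°) = 13.56 m
heave = dip-slip × cos(dip) = 13.56 × cos(70°) = 4.64 m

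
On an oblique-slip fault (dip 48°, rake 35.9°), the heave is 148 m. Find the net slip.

dip-slip = heave / cos(dip) = 148 / cos(48°) = 221.2 m
net slip = dip-slip / sin(rake) = 221.2 / sin(35.9°) = 377 m

377 m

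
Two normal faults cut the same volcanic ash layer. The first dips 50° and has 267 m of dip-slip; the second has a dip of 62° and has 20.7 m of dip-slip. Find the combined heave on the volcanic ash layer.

heave_A = 267 × cos(50°) = 171.6 m
heave_B = 20.7 × cos(62°) = 9.718 m
total = 171.6 + 9.718 = 181 m

181 m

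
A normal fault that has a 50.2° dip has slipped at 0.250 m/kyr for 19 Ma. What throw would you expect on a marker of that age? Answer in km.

dip-slip = rate × time = 0.250 m/kyr × 19 Ma = 4750 m
throw = dip-slip × sin(dip) = 4750 × sin(50.2°) = 3650 m = 3.65 km

3.65 km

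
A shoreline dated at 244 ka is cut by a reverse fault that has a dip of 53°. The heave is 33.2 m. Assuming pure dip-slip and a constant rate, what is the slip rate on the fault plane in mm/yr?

0.226 mm/yr

dip-slip = heave / cos(dip) = 33.2 m / cos(53°) = 55.17 m
rate = 55.17 m / 244 ka = 0.000226 m/yr = 0.226 mm/yr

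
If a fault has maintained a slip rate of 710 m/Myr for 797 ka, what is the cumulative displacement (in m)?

566 m

slip = rate × time = 710 m/Myr × 797 ka = 566 m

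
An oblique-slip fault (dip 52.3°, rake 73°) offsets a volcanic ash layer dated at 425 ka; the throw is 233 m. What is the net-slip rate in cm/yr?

0.0725 cm/yr

dip-slip = throw / sin(dip) = 233 / sin(52.3°) = 294.5 m
net slip = dip-slip / sin(rake) = 294.5 / sin(73°) = 307.9 m
rate = 307.9 m / 425 ka = 0.000725 m/yr = 0.0725 cm/yr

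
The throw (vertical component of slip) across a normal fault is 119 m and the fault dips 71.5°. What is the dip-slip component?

125 m

dip-slip = throw / sin(dip) = 119 / sin(71.5°) = 125 m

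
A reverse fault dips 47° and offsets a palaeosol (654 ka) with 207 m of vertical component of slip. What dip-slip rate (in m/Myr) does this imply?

433 m/Myr

dip-slip = throw / sin(dip) = 207 m / sin(47°) = 283 m
rate = 283 m / 654 ka = 0.000433 m/yr = 433 m/Myr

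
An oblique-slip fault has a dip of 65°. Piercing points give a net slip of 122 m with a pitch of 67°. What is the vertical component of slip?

dip-slip = net slip × sin(rake) = 122 m × sin(67°) = 112.3 m
throw = dip-slip × sin(dip) = 112.3 × sin(65°) = 102 m

102 m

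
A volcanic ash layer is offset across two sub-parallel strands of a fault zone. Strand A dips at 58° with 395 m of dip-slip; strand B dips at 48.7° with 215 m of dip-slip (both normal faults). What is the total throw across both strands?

throw_A = 395 × sin(58°) = 335 m
throw_B = 215 × sin(48.7°) = 161.5 m
total = 335 + 161.5 = 497 m

497 m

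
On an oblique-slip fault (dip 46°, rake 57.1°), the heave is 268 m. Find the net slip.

459 m

dip-slip = heave / cos(dip) = 268 / cos(46°) = 385.8 m
net slip = dip-slip / sin(rake) = 385.8 / sin(57.1°) = 459 m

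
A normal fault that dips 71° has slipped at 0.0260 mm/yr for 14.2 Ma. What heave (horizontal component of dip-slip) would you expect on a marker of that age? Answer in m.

120 m

dip-slip = rate × time = 0.0260 mm/yr × 14.2 Ma = 369.2 m
heave = dip-slip × cos(dip) = 369.2 × cos(71°) = 120 m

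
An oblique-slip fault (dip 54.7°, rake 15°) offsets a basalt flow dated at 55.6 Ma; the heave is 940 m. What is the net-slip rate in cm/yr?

dip-slip = heave / cos(dip) = 940 / cos(54.7°) = 1627 m
net slip = dip-slip / sin(rake) = 1627 / sin(15°) = 6285 m
rate = 6285 m / 55.6 Ma = 0.000113 m/yr = 0.0113 cm/yr

0.0113 cm/yr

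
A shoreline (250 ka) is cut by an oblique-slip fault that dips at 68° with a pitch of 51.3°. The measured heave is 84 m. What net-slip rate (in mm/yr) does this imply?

1.15 mm/yr

dip-slip = heave / cos(dip) = 84 / cos(68°) = 224.2 m
net slip = dip-slip / sin(rake) = 224.2 / sin(51.3°) = 287.3 m
rate = 287.3 m / 250 ka = 0.00115 m/yr = 1.15 mm/yr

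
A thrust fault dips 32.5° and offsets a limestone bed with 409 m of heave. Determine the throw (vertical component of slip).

throw = heave × tan(dip) = 409 × tan(32.5°) = 261 m

261 m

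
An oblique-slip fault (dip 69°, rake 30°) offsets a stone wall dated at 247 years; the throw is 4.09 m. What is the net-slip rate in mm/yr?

dip-slip = throw / sin(dip) = 4.09 / sin(69°) = 4.381 m
net slip = dip-slip / sin(rake) = 4.381 / sin(30°) = 8.762 m
rate = 8.762 m / 247 years = 0.0355 m/yr = 35.5 mm/yr

35.5 mm/yr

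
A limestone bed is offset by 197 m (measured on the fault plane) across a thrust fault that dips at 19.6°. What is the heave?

heave = dip-slip × cos(dip) = 197 m × cos(19.6°) = 186 m

186 m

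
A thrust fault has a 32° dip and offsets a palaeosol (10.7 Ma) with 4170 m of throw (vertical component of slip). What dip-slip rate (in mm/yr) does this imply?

0.735 mm/yr

dip-slip = throw / sin(dip) = 4170 m / sin(32°) = 7869 m
rate = 7869 m / 10.7 Ma = 0.000735 m/yr = 0.735 mm/yr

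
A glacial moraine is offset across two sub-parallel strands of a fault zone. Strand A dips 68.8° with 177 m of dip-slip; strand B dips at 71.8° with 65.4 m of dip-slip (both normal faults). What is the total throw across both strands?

throw_A = 177 × sin(68.8°) = 165 m
throw_B = 65.4 × sin(71.8°) = 62.13 m
total = 165 + 62.13 = 227 m

227 m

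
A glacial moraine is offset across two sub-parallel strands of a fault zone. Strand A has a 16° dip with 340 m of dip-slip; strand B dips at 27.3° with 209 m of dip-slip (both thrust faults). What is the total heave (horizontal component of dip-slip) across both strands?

heave_A = 340 × cos(16°) = 326.8 m
heave_B = 209 × cos(27.3°) = 185.7 m
total = 326.8 + 185.7 = 513 m

513 m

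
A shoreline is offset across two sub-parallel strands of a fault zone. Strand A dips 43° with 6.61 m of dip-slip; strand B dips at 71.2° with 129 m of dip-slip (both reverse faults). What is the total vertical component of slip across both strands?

throw_A = 6.61 × sin(43°) = 4.508 m
throw_B = 129 × sin(71.2°) = 122.1 m
total = 4.508 + 122.1 = 127 m

127 m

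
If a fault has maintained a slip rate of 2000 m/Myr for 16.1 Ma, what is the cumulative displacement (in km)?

32.2 km

slip = rate × time = 2000 m/Myr × 16.1 Ma = 32200 m = 32.2 km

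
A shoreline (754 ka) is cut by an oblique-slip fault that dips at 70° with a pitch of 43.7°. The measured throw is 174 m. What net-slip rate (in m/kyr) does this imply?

0.355 m/kyr

dip-slip = throw / sin(dip) = 174 / sin(70°) = 185.2 m
net slip = dip-slip / sin(rake) = 185.2 / sin(43.7°) = 268 m
rate = 268 m / 754 ka = 0.000355 m/yr = 0.355 m/kyr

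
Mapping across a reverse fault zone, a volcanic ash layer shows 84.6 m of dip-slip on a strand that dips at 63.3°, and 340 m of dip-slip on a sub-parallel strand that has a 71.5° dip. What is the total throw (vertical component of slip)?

398 m

throw_A = 84.6 × sin(63.3°) = 75.58 m
throw_B = 340 × sin(71.5°) = 322.4 m
total = 75.58 + 322.4 = 398 m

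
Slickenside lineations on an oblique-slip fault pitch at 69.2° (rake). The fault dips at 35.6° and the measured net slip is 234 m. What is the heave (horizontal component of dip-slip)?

dip-slip = net slip × sin(rake) = 234 m × sin(69.2°) = 218.7 m
heave = dip-slip × cos(dip) = 218.7 × cos(35.6°) = 178 m

178 m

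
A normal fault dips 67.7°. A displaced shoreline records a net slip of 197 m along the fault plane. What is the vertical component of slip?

182 m

throw = dip-slip × sin(dip) = 197 m × sin(67.7°) = 182 m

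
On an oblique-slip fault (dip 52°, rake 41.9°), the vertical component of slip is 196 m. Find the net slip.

372 m

dip-slip = throw / sin(dip) = 196 / sin(52°) = 248.7 m
net slip = dip-slip / sin(rake) = 248.7 / sin(41.9°) = 372 m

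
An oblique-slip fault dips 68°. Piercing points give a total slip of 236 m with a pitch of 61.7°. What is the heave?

77.8 m

dip-slip = net slip × sin(rake) = 236 m × sin(61.7°) = 207.8 m
heave = dip-slip × cos(dip) = 207.8 × cos(68°) = 77.8 m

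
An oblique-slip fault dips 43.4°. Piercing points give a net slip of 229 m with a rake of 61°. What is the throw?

dip-slip = net slip × sin(rake) = 229 m × sin(61°) = 200.3 m
throw = dip-slip × sin(dip) = 200.3 × sin(43.4°) = 138 m

138 m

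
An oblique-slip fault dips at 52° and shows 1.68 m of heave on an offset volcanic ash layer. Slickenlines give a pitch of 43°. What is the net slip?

dip-slip = heave / cos(dip) = 1.68 / cos(52°) = 2.729 m
net slip = dip-slip / sin(rake) = 2.729 / sin(43°) = 4 m

4 m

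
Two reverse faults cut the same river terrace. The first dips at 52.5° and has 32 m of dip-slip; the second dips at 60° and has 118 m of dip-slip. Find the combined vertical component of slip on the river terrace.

throw_A = 32 × sin(52.5°) = 25.39 m
throw_B = 118 × sin(60°) = 102.2 m
total = 25.39 + 102.2 = 128 m

128 m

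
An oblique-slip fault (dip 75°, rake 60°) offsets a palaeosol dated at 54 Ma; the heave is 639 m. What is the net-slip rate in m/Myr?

dip-slip = heave / cos(dip) = 639 / cos(75°) = 2469 m
net slip = dip-slip / sin(rake) = 2469 / sin(60°) = 2851 m
rate = 2851 m / 54 Ma = 0.0000528 m/yr = 52.8 m/Myr

52.8 m/Myr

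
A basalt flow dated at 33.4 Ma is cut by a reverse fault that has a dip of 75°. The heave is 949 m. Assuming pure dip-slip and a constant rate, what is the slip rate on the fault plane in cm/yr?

0.0110 cm/yr

dip-slip = heave / cos(dip) = 949 m / cos(75°) = 3667 m
rate = 3667 m / 33.4 Ma = 0.000110 m/yr = 0.0110 cm/yr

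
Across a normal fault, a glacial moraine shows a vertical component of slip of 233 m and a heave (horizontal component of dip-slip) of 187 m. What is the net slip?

net slip = √(throw² + heave²) = √(233² + 187²) = 299 m

299 m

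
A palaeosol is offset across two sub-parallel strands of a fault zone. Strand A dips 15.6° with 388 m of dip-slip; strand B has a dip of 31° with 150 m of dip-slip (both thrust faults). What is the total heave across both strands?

502 m

heave_A = 388 × cos(15.6°) = 373.7 m
heave_B = 150 × cos(31°) = 128.6 m
total = 373.7 + 128.6 = 502 m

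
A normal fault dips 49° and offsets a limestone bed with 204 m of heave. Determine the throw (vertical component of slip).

235 m

throw = heave × tan(dip) = 204 × tan(49°) = 235 m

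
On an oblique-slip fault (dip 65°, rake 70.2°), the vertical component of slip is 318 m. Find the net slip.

373 m

dip-slip = throw / sin(dip) = 318 / sin(65°) = 350.9 m
net slip = dip-slip / sin(rake) = 350.9 / sin(70.2°) = 373 m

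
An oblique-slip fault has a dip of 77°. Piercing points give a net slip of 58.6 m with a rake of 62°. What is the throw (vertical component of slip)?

50.4 m

dip-slip = net slip × sin(rake) = 58.6 m × sin(62°) = 51.74 m
throw = dip-slip × sin(dip) = 51.74 × sin(77°) = 50.4 m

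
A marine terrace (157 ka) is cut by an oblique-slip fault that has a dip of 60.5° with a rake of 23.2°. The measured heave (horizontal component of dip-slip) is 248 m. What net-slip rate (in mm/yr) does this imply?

8.14 mm/yr

dip-slip = heave / cos(dip) = 248 / cos(60.5°) = 503.6 m
net slip = dip-slip / sin(rake) = 503.6 / sin(23.2°) = 1278 m
rate = 1278 m / 157 ka = 0.00814 m/yr = 8.14 mm/yr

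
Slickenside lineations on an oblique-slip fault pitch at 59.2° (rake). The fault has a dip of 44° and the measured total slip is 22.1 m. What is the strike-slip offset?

11.3 m

strike-slip = net slip × cos(rake) = 22.1 m × cos(59.2°) = 11.3 m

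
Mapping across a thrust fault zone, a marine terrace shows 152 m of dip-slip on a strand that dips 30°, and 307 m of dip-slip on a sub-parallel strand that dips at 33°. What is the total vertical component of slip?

throw_A = 152 × sin(30°) = 76 m
throw_B = 307 × sin(33°) = 167.2 m
total = 76 + 167.2 = 243 m

243 m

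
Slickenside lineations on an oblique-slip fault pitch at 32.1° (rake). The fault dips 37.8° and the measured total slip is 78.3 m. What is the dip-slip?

dip-slip = net slip × sin(rake) = 78.3 m × sin(32.1°) = 41.6 m

41.6 m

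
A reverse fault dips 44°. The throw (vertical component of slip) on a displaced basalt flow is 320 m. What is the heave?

heave = throw / tan(dip) = 320 / tan(44°) = 331 m

331 m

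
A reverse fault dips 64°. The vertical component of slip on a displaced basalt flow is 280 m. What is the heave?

137 m

heave = throw / tan(dip) = 280 / tan(64°) = 137 m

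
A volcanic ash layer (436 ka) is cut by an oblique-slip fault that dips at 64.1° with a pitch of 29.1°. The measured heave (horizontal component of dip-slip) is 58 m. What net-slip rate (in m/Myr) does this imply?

dip-slip = heave / cos(dip) = 58 / cos(64.1°) = 132.8 m
net slip = dip-slip / sin(rake) = 132.8 / sin(29.1°) = 273 m
rate = 273 m / 436 ka = 0.000626 m/yr = 626 m/Myr

626 m/Myr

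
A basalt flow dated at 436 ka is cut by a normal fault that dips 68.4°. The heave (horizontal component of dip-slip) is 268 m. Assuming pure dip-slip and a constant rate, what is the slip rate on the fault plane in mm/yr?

dip-slip = heave / cos(dip) = 268 m / cos(68.4°) = 728 m
rate = 728 m / 436 ka = 0.00167 m/yr = 1.67 mm/yr

1.67 mm/yr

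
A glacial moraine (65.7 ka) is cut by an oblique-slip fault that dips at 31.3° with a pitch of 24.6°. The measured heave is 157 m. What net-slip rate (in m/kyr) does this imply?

dip-slip = heave / cos(dip) = 157 / cos(31.3°) = 183.7 m
net slip = dip-slip / sin(rake) = 183.7 / sin(24.6°) = 441.4 m
rate = 441.4 m / 65.7 ka = 0.00672 m/yr = 6.72 m/kyr

6.72 m/kyr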